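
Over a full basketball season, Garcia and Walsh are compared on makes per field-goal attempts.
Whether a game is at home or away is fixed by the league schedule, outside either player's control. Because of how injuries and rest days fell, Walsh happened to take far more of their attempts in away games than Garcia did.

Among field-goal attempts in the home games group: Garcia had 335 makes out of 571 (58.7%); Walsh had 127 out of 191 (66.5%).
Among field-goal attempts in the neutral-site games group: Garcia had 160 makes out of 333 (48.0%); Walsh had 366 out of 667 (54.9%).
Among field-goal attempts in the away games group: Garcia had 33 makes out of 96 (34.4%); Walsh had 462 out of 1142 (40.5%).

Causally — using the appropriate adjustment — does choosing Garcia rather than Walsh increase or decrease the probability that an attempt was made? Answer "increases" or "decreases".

decreases

The imbalance in game venue arose from how field-goal attempts were allocated, not from anything the player did; and game venue independently affects the outcome. The pooled gap is confounded — condition on game venue.
Within each level — home games: 58.7% vs 66.5%; neutral-site games: 48.0% vs 54.9%; away games: 34.4% vs 40.5% — Walsh is higher every time.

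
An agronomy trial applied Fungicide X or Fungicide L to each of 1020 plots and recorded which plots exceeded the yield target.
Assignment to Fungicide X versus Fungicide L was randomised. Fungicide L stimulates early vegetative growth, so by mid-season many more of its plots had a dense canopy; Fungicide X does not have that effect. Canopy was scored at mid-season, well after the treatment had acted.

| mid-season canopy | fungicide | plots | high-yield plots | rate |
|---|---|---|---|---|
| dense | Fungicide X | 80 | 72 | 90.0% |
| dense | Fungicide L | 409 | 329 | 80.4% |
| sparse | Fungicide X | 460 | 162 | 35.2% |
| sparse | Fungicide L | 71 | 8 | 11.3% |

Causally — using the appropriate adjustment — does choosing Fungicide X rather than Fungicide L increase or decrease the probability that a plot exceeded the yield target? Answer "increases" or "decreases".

decreases

Mid-season canopy here is a post-treatment variable shaped by the fungicide; conditioning on it would introduce bias rather than remove it. The overall comparison is the causal one.
Pooled: Fungicide X 43.3% vs Fungicide L 70.2%; Fungicide L is higher overall.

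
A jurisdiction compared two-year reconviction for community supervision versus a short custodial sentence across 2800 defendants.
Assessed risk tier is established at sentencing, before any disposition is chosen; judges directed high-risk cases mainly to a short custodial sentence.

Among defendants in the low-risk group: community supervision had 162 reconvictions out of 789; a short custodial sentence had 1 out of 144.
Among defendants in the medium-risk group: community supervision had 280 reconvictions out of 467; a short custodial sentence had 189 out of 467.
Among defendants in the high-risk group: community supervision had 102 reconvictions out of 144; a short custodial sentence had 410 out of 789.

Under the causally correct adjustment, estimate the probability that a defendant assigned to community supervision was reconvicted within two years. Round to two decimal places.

0.50

The assessed risk tier-specific comparison favours a short custodial sentence throughout, but the pooled figures favour community supervision. The question is whether to condition on assessed risk tier.
Here assessed risk tier is a common cause — it drives both which disposition a case falls under and the outcome. The crude comparison mixes populations; the stratum-specific rates are the causally relevant ones.
Standardising community supervision to the population assessed risk tier mix: 0.333·162/789 + 0.334·280/467 + 0.333·102/144 = 0.504.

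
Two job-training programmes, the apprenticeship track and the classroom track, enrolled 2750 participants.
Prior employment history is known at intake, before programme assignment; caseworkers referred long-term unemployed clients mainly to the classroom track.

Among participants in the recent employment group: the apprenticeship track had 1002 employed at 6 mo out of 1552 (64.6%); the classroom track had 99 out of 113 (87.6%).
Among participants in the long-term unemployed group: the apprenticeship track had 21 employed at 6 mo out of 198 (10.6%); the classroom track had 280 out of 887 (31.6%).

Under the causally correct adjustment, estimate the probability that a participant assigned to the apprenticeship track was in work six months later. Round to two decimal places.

0.43

the classroom track is higher inside every prior employment history stratum but the apprenticeship track is higher in aggregate. Whether to stratify depends on how prior employment history relates to the programme.
Here prior employment history is a common cause — it drives both which programme a case falls under and the outcome. The crude comparison mixes populations; the stratum-specific rates are the causally relevant ones.
Standardising the apprenticeship track to the population prior employment history mix: 0.605·1002/1552 + 0.395·21/198 = 0.433.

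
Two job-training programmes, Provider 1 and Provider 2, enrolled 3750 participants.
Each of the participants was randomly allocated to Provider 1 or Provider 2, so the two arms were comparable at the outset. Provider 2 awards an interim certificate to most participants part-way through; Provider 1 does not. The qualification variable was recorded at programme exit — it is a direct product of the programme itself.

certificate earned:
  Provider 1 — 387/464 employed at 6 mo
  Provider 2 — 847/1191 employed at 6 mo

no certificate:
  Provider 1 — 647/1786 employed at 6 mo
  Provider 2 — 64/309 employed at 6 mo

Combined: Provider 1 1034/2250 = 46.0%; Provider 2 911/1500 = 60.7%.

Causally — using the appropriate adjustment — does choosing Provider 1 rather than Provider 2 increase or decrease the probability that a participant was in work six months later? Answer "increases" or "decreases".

Because the programme influences qualification attained during the programme, qualification attained during the programme is a post-treatment mediator, not a confounder. Stratifying on it would bias the estimate; the causal effect is the crude pooled difference.
Pooled: Provider 1 46.0% vs Provider 2 60.7%; Provider 2 is higher overall.

decreases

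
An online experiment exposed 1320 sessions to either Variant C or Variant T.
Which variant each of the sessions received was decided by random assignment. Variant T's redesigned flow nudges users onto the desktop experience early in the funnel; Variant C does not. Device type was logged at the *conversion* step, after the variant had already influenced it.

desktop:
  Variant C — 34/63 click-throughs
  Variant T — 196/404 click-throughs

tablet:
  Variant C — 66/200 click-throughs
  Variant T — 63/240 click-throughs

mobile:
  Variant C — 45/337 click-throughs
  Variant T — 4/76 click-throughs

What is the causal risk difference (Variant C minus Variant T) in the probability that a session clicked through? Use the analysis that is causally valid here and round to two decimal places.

Within every device type level Variant C has the higher rate, yet pooled Variant T does — Simpson's reversal.
Device type is downstream of the variant. One should not condition on a consequence of treatment, so the overall rates are the right comparison.
The causal difference is the pooled difference: 0.242 − 0.365 = -0.124.

-0.12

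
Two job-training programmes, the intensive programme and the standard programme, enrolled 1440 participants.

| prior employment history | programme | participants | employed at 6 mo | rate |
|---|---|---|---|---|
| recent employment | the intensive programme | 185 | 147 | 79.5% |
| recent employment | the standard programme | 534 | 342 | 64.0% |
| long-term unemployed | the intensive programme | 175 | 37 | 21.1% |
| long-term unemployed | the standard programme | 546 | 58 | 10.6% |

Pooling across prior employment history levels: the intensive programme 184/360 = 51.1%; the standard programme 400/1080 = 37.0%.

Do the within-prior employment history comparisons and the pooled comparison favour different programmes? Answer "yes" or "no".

Within each prior employment history level (recent employment 79.5% vs 64.0%; long-term unemployed 21.1% vs 10.6%), the intensive programme has the higher rate every time. Pooled: 51.1% vs 37.0% — the intensive programme has the higher rate overall. They agree.

no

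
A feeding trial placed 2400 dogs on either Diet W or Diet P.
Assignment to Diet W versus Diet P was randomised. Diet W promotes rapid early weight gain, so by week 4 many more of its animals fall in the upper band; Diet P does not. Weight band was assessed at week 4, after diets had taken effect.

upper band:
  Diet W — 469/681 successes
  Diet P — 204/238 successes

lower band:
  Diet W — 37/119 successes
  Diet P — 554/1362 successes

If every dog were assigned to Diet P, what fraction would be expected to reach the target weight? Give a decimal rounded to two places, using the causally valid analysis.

0.47

Within every week-4 weight band level Diet P has the higher rate, yet pooled Diet W does — Simpson's reversal.
Because the diet influences week-4 weight band, week-4 weight band is a post-treatment mediator, not a confounder. Stratifying on it would bias the estimate; the causal effect is the crude pooled difference.
So P(outcome | do(Diet P)) is just the pooled rate for Diet P: 758/1600 = 0.474.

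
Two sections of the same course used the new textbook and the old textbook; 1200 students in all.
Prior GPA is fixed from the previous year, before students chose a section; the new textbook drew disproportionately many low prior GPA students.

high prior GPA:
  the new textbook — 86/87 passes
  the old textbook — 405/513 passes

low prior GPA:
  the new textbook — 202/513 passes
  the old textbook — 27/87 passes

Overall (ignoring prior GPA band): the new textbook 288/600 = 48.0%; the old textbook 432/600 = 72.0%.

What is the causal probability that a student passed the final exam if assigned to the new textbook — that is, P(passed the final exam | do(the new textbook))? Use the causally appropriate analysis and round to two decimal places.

0.69

Within every prior GPA band level the new textbook has the higher rate, yet pooled the old textbook does — Simpson's reversal.
Here prior GPA band is a common cause — it drives both which teaching method a case falls under and the outcome. The crude comparison mixes populations; the stratum-specific rates are the causally relevant ones.
Standardising the new textbook to the population prior GPA band mix: 0.500·86/87 + 0.500·202/513 = 0.691.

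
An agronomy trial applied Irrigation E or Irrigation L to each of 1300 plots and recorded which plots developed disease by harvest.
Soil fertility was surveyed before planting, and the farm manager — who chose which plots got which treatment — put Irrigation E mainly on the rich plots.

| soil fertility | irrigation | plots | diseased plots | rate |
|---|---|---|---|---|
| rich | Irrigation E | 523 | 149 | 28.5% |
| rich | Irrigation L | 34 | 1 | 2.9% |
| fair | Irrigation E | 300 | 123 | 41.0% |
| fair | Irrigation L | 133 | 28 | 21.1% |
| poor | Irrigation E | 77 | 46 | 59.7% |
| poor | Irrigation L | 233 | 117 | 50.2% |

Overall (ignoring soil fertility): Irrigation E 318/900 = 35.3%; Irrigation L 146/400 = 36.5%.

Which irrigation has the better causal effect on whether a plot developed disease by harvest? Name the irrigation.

Soil fertility differs across irrigations for reasons unrelated to any effect of the irrigation itself, and it separately predicts the outcome — a classic confounder. We must compare within soil fertility levels.
Within each level — rich: 28.5% vs 2.9%; fair: 41.0% vs 21.1%; poor: 59.7% vs 50.2% — Irrigation L is lower every time.

Irrigation L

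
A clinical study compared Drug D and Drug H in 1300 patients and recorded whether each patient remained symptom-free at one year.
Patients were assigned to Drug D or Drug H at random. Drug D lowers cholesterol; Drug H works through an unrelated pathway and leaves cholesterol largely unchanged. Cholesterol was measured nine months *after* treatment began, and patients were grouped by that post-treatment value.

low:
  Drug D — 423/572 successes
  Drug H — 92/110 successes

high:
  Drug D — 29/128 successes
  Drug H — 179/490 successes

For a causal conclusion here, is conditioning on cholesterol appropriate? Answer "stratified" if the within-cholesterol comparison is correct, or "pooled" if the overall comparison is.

Drug H is higher inside every cholesterol stratum but Drug D is higher in aggregate. Whether to stratify depends on how cholesterol relates to the drug.
The distribution of cholesterol is itself part of what the drug does — it is an intermediate outcome. Holding it fixed would remove that part of the effect; the total effect is the pooled difference.
Pooled: Drug D 64.6% vs Drug H 45.2%; Drug D is higher overall.

pooled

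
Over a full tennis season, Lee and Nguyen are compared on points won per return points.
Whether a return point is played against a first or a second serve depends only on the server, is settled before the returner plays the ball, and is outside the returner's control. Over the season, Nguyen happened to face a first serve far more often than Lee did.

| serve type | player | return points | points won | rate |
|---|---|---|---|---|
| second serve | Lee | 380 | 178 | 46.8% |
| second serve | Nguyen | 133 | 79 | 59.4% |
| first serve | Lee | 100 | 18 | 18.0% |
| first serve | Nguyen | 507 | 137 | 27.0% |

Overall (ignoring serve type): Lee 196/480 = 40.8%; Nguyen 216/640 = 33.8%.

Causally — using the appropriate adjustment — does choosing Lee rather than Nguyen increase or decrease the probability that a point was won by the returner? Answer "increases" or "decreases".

Nothing the player does changes serve type; the imbalance is an allocation artefact. With serve type also predicting the outcome, the pooled figure is confounded, and the within-stratum comparison is the causal one.
Within each level — second serve: 46.8% vs 59.4%; first serve: 18.0% vs 27.0% — Nguyen is higher every time.

decreases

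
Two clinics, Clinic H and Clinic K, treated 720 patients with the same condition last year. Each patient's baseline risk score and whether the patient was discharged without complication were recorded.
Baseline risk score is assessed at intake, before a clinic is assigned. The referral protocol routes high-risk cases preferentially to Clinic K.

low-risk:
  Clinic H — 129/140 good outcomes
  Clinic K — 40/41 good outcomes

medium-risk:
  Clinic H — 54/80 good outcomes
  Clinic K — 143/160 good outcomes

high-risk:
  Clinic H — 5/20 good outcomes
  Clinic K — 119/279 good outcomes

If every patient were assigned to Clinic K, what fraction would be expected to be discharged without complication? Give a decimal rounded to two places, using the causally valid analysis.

0.72

Clinic K is higher inside every baseline risk score stratum but Clinic H is higher in aggregate. Whether to stratify depends on how baseline risk score relates to the clinic.
The imbalance in baseline risk score arose from how patients were allocated, not from anything the clinic did; and baseline risk score independently affects the outcome. The pooled gap is confounded — condition on baseline risk score.
Standardising Clinic K to the population baseline risk score mix: 0.251·40/41 + 0.333·143/160 + 0.415·119/279 = 0.720.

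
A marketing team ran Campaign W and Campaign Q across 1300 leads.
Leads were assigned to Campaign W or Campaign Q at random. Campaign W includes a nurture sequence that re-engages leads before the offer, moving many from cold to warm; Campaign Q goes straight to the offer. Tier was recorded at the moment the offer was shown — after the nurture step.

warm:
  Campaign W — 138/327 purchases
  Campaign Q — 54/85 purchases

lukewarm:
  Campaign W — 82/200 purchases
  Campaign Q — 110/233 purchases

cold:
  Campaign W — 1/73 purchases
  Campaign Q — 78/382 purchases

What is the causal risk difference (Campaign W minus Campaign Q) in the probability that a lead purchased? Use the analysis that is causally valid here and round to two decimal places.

+0.02

Campaign Q is higher inside every engagement tier stratum but Campaign W is higher in aggregate. Whether to stratify depends on how engagement tier relates to the campaign.
Stratifying would compare campaigns among leads the campaigns themselves sorted into engagement tier groups — a form of selection on an intermediate. The unconditioned pooled rates give the total causal effect.
The causal difference is the pooled difference: 0.368 − 0.346 = +0.023.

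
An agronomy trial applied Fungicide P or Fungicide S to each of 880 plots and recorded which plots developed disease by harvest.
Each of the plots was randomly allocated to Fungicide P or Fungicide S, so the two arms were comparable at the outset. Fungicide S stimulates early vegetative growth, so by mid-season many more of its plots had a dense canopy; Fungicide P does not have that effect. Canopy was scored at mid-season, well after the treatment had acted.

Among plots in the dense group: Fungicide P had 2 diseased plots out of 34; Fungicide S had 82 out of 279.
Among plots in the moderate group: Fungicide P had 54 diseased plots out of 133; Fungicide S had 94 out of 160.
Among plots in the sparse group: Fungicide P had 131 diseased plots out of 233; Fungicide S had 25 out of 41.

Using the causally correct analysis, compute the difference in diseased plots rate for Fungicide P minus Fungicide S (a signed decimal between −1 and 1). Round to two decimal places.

The mid-season canopy-specific comparison favours Fungicide P throughout, but the pooled figures favour Fungicide S. The question is whether to condition on mid-season canopy.
Mid-season canopy is recorded after the fungicide and is itself shifted by it — it sits on the causal path from fungicide to outcome. Conditioning on a mediator would strip out part of the effect we want; the pooled comparison gives the total causal effect.
The causal difference is the pooled difference: 0.468 − 0.419 = +0.049.

+0.05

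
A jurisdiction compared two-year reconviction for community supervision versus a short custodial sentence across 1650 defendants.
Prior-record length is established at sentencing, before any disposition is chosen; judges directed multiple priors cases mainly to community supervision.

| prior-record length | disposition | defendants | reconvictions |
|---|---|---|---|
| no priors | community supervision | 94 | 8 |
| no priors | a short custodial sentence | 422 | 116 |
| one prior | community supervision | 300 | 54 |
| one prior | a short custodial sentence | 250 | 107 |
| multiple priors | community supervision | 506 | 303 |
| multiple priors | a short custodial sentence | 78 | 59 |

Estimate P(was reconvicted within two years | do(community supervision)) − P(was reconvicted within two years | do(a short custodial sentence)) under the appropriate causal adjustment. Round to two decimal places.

Nothing the disposition does changes prior-record length; the imbalance is an allocation artefact. With prior-record length also predicting the outcome, the pooled figure is confounded, and the within-stratum comparison is the causal one.
Adjusting over the population distribution of prior-record length: 0.313·(0.085−0.275) + 0.333·(0.180−0.428) + 0.354·(0.599−0.756) = -0.198.

-0.20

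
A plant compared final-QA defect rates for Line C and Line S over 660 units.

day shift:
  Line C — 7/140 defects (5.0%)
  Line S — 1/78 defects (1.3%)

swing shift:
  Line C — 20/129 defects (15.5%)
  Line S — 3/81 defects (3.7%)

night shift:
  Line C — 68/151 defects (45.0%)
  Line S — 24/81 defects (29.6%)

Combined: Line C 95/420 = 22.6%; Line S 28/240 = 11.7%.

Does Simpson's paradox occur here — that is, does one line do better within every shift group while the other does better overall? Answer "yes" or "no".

no

Within each shift level (day shift 5.0% vs 1.3%; swing shift 15.5% vs 3.7%; night shift 45.0% vs 29.6%), Line S has the lower rate every time. Pooled: 22.6% vs 11.7% — Line S has the lower rate overall. They agree.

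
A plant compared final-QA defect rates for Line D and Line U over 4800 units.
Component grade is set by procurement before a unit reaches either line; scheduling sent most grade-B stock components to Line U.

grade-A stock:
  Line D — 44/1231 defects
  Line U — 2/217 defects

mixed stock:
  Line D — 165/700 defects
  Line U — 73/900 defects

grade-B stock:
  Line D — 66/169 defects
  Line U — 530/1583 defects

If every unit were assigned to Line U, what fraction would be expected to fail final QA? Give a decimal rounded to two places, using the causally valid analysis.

0.15

Component grade is set before the line has any effect — it is not caused by the line — and it independently drives the outcome. That makes it a confounder, so the causal comparison is within component grade levels.
Standardising Line U to the population component grade mix: 0.302·2/217 + 0.333·73/900 + 0.365·530/1583 = 0.152.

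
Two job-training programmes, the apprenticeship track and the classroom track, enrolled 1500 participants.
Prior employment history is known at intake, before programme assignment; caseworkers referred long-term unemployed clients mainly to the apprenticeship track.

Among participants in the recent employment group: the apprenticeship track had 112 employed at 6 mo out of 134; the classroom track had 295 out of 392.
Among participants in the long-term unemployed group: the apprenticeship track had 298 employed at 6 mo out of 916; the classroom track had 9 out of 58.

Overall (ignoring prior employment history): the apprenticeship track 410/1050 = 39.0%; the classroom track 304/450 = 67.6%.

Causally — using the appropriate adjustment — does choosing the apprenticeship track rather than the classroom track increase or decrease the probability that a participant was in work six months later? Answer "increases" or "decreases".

the apprenticeship track is higher inside every prior employment history stratum but the classroom track is higher in aggregate. Whether to stratify depends on how prior employment history relates to the programme.
Prior employment history is set before the programme has any effect — it is not caused by the programme — and it independently drives the outcome. That makes it a confounder, so the causal comparison is within prior employment history levels.
Within each level — recent employment: 83.6% vs 75.3%; long-term unemployed: 32.5% vs 15.5% — the apprenticeship track is higher every time.

increases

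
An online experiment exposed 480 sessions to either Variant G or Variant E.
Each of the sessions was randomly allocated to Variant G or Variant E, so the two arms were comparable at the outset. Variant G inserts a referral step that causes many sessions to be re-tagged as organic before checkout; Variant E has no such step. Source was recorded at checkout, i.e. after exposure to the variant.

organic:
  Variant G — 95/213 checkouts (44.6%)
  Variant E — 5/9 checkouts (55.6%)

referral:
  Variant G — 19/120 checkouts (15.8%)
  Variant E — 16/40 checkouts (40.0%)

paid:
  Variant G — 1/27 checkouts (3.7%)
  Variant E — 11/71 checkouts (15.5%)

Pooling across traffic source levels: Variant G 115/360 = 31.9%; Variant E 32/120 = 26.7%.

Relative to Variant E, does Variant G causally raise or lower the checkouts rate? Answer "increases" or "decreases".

increases

Within every traffic source level Variant E has the higher rate, yet pooled Variant G does — Simpson's reversal.
Stratifying would compare variants among sessions the variants themselves sorted into traffic source groups — a form of selection on an intermediate. The unconditioned pooled rates give the total causal effect.
Pooled: Variant G 31.9% vs Variant E 26.7%; Variant G is higher overall.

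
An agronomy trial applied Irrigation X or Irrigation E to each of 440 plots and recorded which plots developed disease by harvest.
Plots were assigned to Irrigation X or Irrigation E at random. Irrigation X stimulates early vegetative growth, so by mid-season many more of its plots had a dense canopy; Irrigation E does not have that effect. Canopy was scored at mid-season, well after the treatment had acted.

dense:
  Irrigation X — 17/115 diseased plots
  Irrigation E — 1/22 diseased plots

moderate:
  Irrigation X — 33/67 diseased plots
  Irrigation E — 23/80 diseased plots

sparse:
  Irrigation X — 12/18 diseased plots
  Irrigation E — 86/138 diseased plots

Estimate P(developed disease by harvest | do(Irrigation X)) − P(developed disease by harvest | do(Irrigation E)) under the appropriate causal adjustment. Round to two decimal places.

-0.15

Irrigation E is lower inside every mid-season canopy stratum but Irrigation X is lower in aggregate. Whether to stratify depends on how mid-season canopy relates to the irrigation.
Mid-season canopy is recorded after the irrigation and is itself shifted by it — it sits on the causal path from irrigation to outcome. Conditioning on a mediator would strip out part of the effect we want; the pooled comparison gives the total causal effect.
The causal difference is the pooled difference: 0.310 − 0.458 = -0.148.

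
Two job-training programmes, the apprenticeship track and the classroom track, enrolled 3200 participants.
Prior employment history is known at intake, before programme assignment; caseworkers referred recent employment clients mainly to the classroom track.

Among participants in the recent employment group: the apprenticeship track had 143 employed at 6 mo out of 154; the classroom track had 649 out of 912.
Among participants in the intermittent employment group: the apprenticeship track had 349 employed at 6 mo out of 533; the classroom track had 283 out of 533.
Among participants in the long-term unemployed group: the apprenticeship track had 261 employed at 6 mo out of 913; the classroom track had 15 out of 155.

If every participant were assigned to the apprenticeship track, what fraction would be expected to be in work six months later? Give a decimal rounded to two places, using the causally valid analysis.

0.62

The stratified and pooled comparisons disagree (the apprenticeship track wins within each prior employment history; the classroom track wins overall), so the answer turns on the causal role of prior employment history.
Prior employment history satisfies the back-door criterion: it is not a descendant of the programme, and it blocks the spurious path from programme to outcome. Adjusting for it (i.e., using the within-prior employment history rates) gives the causal effect.
Standardising the apprenticeship track to the population prior employment history mix: 0.333·143/154 + 0.333·349/533 + 0.334·261/913 = 0.623.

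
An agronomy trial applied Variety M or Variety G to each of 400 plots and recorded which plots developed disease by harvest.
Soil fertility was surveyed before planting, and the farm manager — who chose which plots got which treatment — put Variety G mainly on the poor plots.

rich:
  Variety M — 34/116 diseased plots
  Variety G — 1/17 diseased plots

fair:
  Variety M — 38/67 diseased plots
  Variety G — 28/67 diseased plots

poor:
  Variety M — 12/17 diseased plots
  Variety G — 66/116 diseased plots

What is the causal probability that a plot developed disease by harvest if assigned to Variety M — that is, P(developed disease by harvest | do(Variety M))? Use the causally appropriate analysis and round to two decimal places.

0.52

The imbalance in soil fertility arose from how plots were allocated, not from anything the variety did; and soil fertility independently affects the outcome. The pooled gap is confounded — condition on soil fertility.
Standardising Variety M to the population soil fertility mix: 0.333·34/116 + 0.335·38/67 + 0.333·12/17 = 0.522.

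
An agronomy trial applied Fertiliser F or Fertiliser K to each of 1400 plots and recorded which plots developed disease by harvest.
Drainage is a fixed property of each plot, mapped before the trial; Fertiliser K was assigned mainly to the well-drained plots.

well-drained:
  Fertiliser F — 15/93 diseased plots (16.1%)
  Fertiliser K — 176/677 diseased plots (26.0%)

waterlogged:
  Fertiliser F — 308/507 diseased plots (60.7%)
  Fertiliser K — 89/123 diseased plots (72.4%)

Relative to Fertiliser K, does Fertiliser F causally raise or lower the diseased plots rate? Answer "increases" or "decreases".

decreases

The imbalance in field drainage arose from how plots were allocated, not from anything the fertiliser did; and field drainage independently affects the outcome. The pooled gap is confounded — condition on field drainage.
Within each level — well-drained: 16.1% vs 26.0%; waterlogged: 60.7% vs 72.4% — Fertiliser F is lower every time.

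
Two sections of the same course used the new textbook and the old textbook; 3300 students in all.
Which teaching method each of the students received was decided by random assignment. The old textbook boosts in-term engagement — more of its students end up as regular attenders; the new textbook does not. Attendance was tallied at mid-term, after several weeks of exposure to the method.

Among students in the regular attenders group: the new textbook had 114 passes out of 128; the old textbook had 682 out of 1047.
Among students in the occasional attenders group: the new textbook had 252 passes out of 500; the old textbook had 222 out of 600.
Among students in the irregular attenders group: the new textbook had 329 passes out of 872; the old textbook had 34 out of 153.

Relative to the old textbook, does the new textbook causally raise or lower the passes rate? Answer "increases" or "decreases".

decreases

Within every mid-term attendance level the new textbook has the higher rate, yet pooled the old textbook does — Simpson's reversal.
Stratifying would compare teaching methods among students the teaching methods themselves sorted into mid-term attendance groups — a form of selection on an intermediate. The unconditioned pooled rates give the total causal effect.
Pooled: the new textbook 46.3% vs the old textbook 52.1%; the old textbook is higher overall.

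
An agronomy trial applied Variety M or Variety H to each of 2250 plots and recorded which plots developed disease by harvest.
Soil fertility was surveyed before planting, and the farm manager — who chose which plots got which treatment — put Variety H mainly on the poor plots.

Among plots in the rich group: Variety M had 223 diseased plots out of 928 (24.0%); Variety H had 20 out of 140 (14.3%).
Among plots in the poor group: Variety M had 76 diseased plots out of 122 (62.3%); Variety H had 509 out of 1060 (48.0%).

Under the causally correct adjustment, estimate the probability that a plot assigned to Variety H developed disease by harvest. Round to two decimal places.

Soil fertility is set before the variety has any effect — it is not caused by the variety — and it independently drives the outcome. That makes it a confounder, so the causal comparison is within soil fertility levels.
Standardising Variety H to the population soil fertility mix: 0.475·20/140 + 0.525·509/1060 = 0.320.

0.32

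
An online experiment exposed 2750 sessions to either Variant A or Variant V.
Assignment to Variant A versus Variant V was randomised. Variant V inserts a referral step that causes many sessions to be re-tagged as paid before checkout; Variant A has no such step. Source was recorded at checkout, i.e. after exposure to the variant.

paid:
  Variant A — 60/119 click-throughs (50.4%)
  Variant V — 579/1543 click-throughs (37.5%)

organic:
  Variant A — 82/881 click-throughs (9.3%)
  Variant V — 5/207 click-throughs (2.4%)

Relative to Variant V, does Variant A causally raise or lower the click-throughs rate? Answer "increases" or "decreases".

decreases

Variant A is higher inside every traffic source stratum but Variant V is higher in aggregate. Whether to stratify depends on how traffic source relates to the variant.
Because the variant influences traffic source, traffic source is a post-treatment mediator, not a confounder. Stratifying on it would bias the estimate; the causal effect is the crude pooled difference.
Pooled: Variant A 14.2% vs Variant V 33.4%; Variant V is higher overall.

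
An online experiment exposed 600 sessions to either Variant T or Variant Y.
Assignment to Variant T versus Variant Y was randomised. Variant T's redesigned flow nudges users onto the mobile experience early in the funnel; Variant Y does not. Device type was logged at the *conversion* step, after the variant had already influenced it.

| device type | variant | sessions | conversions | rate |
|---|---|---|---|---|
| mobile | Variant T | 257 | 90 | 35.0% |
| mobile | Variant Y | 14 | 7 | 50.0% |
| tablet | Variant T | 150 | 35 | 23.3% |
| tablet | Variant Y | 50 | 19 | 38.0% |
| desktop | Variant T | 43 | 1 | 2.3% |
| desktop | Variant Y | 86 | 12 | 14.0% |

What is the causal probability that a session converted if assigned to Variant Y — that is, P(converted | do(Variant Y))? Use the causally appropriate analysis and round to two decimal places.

0.25

The device type-specific comparison favours Variant Y throughout, but the pooled figures favour Variant T. The question is whether to condition on device type.
Device type is recorded after the variant and is itself shifted by it — it sits on the causal path from variant to outcome. Conditioning on a mediator would strip out part of the effect we want; the pooled comparison gives the total causal effect.
So P(outcome | do(Variant Y)) is just the pooled rate for Variant Y: 38/150 = 0.253.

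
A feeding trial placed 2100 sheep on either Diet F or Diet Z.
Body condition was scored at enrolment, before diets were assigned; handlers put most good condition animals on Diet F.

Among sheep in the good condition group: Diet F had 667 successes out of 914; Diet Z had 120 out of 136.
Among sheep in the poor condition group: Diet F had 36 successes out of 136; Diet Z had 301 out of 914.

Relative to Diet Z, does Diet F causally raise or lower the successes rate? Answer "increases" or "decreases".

decreases

Starting body condition satisfies the back-door criterion: it is not a descendant of the diet, and it blocks the spurious path from diet to outcome. Adjusting for it (i.e., using the within-starting body condition rates) gives the causal effect.
Within each level — good condition: 73.0% vs 88.2%; poor condition: 26.5% vs 32.9% — Diet Z is higher every time.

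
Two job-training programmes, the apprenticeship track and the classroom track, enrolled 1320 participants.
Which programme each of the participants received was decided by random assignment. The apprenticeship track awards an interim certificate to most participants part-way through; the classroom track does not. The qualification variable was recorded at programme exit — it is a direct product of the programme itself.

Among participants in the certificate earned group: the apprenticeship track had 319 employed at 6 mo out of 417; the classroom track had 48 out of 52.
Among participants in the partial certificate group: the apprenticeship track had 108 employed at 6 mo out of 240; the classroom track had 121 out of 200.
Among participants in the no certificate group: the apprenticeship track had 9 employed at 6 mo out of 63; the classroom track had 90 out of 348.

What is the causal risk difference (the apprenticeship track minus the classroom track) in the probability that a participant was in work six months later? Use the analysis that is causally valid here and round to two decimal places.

+0.17

The qualification attained during the programme-specific comparison favours the classroom track throughout, but the pooled figures favour the apprenticeship track. The question is whether to condition on qualification attained during the programme.
The distribution of qualification attained during the programme is itself part of what the programme does — it is an intermediate outcome. Holding it fixed would remove that part of the effect; the total effect is the pooled difference.
The causal difference is the pooled difference: 0.606 − 0.432 = +0.174.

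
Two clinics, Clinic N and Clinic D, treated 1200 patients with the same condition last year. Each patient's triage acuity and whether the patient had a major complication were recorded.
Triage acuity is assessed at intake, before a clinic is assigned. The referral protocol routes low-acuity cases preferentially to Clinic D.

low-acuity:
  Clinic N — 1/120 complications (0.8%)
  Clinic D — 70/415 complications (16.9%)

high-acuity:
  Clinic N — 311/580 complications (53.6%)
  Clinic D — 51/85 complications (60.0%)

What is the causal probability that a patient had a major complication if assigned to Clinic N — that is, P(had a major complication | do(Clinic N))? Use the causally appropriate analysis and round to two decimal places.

0.30

The stratified and pooled comparisons disagree (Clinic N wins within each triage acuity; Clinic D wins overall), so the answer turns on the causal role of triage acuity.
Triage acuity satisfies the back-door criterion: it is not a descendant of the clinic, and it blocks the spurious path from clinic to outcome. Adjusting for it (i.e., using the within-triage acuity rates) gives the causal effect.
Standardising Clinic N to the population triage acuity mix: 0.446·1/120 + 0.554·311/580 = 0.301.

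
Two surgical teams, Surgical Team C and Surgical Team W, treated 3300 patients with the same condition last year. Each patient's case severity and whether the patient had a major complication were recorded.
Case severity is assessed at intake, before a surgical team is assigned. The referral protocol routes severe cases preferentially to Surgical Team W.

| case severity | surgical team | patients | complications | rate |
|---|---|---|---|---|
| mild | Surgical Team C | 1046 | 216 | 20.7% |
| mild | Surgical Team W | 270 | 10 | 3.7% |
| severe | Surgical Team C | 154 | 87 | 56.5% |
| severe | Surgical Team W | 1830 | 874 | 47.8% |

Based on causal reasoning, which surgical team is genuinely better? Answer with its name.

Surgical Team W is lower inside every case severity stratum but Surgical Team C is lower in aggregate. Whether to stratify depends on how case severity relates to the surgical team.
The imbalance in case severity arose from how patients were allocated, not from anything the surgical team did; and case severity independently affects the outcome. The pooled gap is confounded — condition on case severity.
Within each level — mild: 20.7% vs 3.7%; severe: 56.5% vs 47.8% — Surgical Team W is lower every time.

Surgical Team W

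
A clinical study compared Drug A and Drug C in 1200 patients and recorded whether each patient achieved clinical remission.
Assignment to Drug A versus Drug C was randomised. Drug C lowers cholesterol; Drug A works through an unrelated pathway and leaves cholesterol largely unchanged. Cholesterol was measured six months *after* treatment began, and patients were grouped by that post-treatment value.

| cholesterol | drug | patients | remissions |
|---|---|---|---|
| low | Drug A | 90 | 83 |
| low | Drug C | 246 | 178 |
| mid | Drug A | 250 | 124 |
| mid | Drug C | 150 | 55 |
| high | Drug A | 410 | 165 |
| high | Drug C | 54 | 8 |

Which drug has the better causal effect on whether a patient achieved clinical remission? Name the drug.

The distribution of cholesterol is itself part of what the drug does — it is an intermediate outcome. Holding it fixed would remove that part of the effect; the total effect is the pooled difference.
Pooled: Drug A 49.6% vs Drug C 53.6%; Drug C is higher overall.

Drug C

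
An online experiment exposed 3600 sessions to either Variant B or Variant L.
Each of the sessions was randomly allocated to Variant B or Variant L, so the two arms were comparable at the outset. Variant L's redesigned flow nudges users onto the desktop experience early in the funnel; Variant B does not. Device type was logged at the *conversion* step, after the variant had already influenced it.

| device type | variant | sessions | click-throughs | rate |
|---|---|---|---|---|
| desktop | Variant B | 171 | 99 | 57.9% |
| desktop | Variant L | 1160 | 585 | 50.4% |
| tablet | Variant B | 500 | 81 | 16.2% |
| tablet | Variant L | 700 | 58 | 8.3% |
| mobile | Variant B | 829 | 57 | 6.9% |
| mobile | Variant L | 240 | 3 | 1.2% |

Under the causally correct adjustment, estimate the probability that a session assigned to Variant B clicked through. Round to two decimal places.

Because the variant influences device type, device type is a post-treatment mediator, not a confounder. Stratifying on it would bias the estimate; the causal effect is the crude pooled difference.
So P(outcome | do(Variant B)) is just the pooled rate for Variant B: 237/1500 = 0.158.

0.16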